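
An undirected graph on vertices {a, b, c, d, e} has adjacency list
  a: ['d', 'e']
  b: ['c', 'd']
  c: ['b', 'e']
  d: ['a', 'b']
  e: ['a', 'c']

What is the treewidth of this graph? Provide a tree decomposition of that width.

Treewidth 2.
One optimal decomposition is:
Bags: B1 = {b, c, d}  B2 = {a, c, d}  B3 = {a, c, e}
Tree: B1–B2, B2–B3

Each bag holds 3 vertices, so the decomposition has width 2, which upper-bounds the treewidth. The edges c–b–d–a–e–c form a cycle, so G is not a tree and its treewidth is at least 2. Therefore the treewidth is 2.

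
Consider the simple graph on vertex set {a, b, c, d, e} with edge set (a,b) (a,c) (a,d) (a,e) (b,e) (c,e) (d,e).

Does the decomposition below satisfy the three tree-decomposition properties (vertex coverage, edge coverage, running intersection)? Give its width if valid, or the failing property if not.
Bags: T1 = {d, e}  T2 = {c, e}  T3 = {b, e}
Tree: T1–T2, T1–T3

No — vertex a appears in no bag.

A tree decomposition must satisfy three properties: every vertex lies in some bag; for every edge, both endpoints lie together in some bag; and for every vertex, the bags containing it form a connected subtree. Here vertex a appears in no bag, so the decomposition is invalid.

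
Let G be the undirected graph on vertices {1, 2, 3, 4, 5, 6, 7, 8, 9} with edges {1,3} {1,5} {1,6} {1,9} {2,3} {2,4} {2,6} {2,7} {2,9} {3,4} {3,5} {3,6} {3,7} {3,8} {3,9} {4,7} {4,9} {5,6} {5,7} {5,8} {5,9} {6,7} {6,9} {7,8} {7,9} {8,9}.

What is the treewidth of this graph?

4

A width-4 tree decomposition is:
Bags: B1 = {2, 3, 6, 7, 9}  B2 = {3, 5, 6, 7, 9}  B3 = {1, 3, 5, 6, 9}  B4 = {2, 3, 4, 7, 9}  B5 = {3, 5, 7, 8, 9}
Tree: B1–B2, B2–B3, B1–B4, B2–B5
Every bag has size at most 5, so the width is 5 − 1 = 4 and tw(G) ≤ 4. For the lower bound, the 5 vertices {1, 3, 5, 6, 9} are pairwise adjacent, and any tree decomposition puts a clique entirely inside one bag — forcing width ≥ 4. Combining the bounds, tw(G) = 4.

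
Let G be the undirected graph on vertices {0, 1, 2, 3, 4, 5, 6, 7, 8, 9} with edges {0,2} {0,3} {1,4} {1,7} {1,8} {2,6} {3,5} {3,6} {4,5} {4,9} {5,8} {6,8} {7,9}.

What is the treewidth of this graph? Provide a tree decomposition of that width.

The largest bag has 3 vertices, giving width 2; this decomposition certifies tw(G) ≤ 2. The edges 7–9–4–1–7 form a cycle, so G is not a tree and its treewidth is at least 2. Combining the bounds, tw(G) = 2.

Treewidth 2.
Bags: B1 = {1, 7, 9}  B2 = {1, 4, 9}  B3 = {1, 4, 8}  B4 = {4, 5, 8}  B5 = {5, 6, 8}  B6 = {3, 5, 6}  B7 = {2, 3, 6}  B8 = {0, 2, 3}
Tree: B1–B2, B2–B3, B3–B4, B4–B5, B5–B6, B6–B7, B7–B8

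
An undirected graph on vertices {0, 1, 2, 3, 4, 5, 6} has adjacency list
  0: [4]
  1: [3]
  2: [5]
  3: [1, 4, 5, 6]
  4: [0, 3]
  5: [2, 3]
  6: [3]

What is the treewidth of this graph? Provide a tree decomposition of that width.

Treewidth 1.
One such decomposition:
Bags: B1 = {0, 4}  B2 = {3, 4}  B3 = {3, 5}  B4 = {1, 3}  B5 = {3, 6}  B6 = {2, 5}
Tree: B1–B2, B2–B3, B2–B4, B2–B5, B3–B6

Each bag holds 2 vertices, so the decomposition has width 1, which upper-bounds the treewidth. Since G has at least one edge (e.g. 0–4), it is not an edgeless graph, so tw(G) ≥ 1. Therefore the treewidth is 1.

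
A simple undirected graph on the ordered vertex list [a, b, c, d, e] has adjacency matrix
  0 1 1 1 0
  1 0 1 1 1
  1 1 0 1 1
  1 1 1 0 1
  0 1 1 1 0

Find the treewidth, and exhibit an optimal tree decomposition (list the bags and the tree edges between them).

Treewidth 3.
One such decomposition:
Bags: B1 = {b, c, d, e}  B2 = {a, b, c, d}
Tree: B1–B2

Every bag has size at most 4, so the width is 4 − 1 = 3 and tw(G) ≤ 3. Conversely, {b, c, d, e} is a clique of size 4, and the vertices of any clique must share a bag in every tree decomposition; so some bag has ≥ 4 vertices and tw(G) ≥ 3. Hence tw(G) = 3 exactly.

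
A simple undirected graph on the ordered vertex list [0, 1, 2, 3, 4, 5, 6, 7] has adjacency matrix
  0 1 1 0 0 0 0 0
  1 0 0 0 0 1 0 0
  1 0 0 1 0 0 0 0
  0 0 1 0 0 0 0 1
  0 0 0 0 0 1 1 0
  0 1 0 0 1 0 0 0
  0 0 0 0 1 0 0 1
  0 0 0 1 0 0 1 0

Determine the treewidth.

2

A width-2 tree decomposition is:
Bags: B1 = {4, 5, 6}  B2 = {5, 6, 7}  B3 = {3, 5, 7}  B4 = {2, 3, 5}  B5 = {0, 2, 5}  B6 = {0, 1, 5}
Tree: B1–B2, B2–B3, B3–B4, B4–B5, B5–B6
Every bag has size at most 3, so the width is 3 − 1 = 2 and tw(G) ≤ 2. Since 5–4–6–7–3–2–0–1–5 is a cycle in G, G is not acyclic. Forests are exactly the graphs of treewidth ≤ 1, so tw(G) ≥ 2. The upper and lower bounds meet at 2, so that is the treewidth.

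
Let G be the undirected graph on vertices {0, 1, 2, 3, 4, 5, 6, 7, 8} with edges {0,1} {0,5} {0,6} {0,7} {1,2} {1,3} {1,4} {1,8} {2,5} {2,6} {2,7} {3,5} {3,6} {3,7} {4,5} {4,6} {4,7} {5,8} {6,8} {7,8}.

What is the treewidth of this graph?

4

A width-4 tree decomposition is:
Bags: B1 = {1, 2, 5, 6, 7}  B2 = {1, 4, 5, 6, 7}  B3 = {1, 5, 6, 7, 8}  B4 = {0, 1, 5, 6, 7}  B5 = {1, 3, 5, 6, 7}
Tree: B1–B2, B2–B3, B3–B4, B4–B5
The largest bag has 5 vertices, giving width 4; this decomposition certifies tw(G) ≤ 4. For the lower bound: the 5 vertex sets {1,2}, {4,6}, {5,8}, {7}, {0} are disjoint, each induces a connected subgraph, and every pair is joined by at least one edge of G. Contracting each set to a single vertex therefore yields K_{5} as a minor, and since treewidth is minor-monotone, tw(G) ≥ tw(K_{5}) = 4. Combining the bounds, tw(G) = 4.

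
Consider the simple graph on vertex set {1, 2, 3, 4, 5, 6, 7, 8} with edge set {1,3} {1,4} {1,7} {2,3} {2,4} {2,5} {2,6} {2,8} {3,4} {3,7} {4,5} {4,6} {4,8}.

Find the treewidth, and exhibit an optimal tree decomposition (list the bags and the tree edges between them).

Every bag has size at most 3, so the width is 3 − 1 = 2 and tw(G) ≤ 2. For the lower bound, the 3 vertices {1, 3, 4} are pairwise adjacent, and any tree decomposition puts a clique entirely inside one bag — forcing width ≥ 2. Therefore the treewidth is 2.

Treewidth 2.
Bags: B1 = {2, 3, 4}  B2 = {1, 3, 4}  B3 = {2, 4, 8}  B4 = {2, 4, 5}  B5 = {2, 4, 6}  B6 = {1, 3, 7}
Tree: B1–B2, B1–B3, B3–B4, B1–B5, B2–B6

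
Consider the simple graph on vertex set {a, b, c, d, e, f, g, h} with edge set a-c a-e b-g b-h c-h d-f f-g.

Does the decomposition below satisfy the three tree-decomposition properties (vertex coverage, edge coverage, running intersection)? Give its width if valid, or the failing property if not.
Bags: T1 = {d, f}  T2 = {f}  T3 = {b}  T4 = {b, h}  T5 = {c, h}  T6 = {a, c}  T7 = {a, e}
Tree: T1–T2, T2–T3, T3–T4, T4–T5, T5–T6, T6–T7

A tree decomposition must satisfy three properties: every vertex lies in some bag; for every edge, both endpoints lie together in some bag; and for every vertex, the bags containing it form a connected subtree. Here vertex g appears in no bag, so the decomposition is invalid.

No — vertex g appears in no bag.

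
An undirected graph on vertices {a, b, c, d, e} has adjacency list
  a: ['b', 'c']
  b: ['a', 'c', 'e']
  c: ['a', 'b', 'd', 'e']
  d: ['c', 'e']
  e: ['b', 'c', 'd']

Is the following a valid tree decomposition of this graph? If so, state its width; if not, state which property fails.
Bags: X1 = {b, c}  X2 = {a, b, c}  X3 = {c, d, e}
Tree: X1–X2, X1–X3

No — edge (e,b) lies in no bag.

A tree decomposition must satisfy three properties: every vertex lies in some bag; for every edge, both endpoints lie together in some bag; and for every vertex, the bags containing it form a connected subtree. Here edge (e,b) lies in no bag, so the decomposition is invalid.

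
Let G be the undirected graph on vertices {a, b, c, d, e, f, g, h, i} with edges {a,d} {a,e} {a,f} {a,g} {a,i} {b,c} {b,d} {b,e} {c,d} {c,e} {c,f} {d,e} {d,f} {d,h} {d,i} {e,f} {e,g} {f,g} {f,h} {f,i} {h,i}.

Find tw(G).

A width-3 tree decomposition is:
Bags: B1 = {a, d, f, i}  B2 = {a, d, e, f}  B3 = {c, d, e, f}  B4 = {a, e, f, g}  B5 = {b, c, d, e}  B6 = {d, f, h, i}
Tree: B1–B2, B2–B3, B2–B4, B3–B5, B1–B6
Every bag has size at most 4, so the width is 4 − 1 = 3 and tw(G) ≤ 3. For the lower bound, the 4 vertices {c, d, e, f} are pairwise adjacent, and any tree decomposition puts a clique entirely inside one bag — forcing width ≥ 3. Combining the bounds, tw(G) = 3.

3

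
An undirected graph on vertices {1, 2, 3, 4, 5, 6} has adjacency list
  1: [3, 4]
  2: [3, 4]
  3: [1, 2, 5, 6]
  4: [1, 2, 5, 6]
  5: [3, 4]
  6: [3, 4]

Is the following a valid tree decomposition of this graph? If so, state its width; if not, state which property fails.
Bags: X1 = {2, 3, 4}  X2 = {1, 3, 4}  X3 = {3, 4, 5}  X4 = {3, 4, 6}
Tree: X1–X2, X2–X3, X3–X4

Yes; width 2.

Checking the three conditions: (i) the bags cover all of {1, 2, 3, 4, 5, 6}; (ii) for each edge, some bag contains both endpoints; (iii) the bags containing any fixed vertex form a subtree. All hold, so the decomposition is valid with width 3 − 1 = 2.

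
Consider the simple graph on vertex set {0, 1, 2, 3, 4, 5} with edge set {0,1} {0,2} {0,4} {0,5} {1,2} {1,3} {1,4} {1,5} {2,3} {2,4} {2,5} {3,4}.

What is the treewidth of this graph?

3

A width-3 tree decomposition is:
Bags: B1 = {0, 1, 2, 4}  B2 = {0, 1, 2, 5}  B3 = {1, 2, 3, 4}
Tree: B1–B2, B1–B3
The largest bag has 4 vertices, giving width 3; this decomposition certifies tw(G) ≤ 3. Conversely, {0, 1, 2, 4} is a clique of size 4, and the vertices of any clique must share a bag in every tree decomposition; so some bag has ≥ 4 vertices and tw(G) ≥ 3. The upper and lower bounds meet at 3, so that is the treewidth.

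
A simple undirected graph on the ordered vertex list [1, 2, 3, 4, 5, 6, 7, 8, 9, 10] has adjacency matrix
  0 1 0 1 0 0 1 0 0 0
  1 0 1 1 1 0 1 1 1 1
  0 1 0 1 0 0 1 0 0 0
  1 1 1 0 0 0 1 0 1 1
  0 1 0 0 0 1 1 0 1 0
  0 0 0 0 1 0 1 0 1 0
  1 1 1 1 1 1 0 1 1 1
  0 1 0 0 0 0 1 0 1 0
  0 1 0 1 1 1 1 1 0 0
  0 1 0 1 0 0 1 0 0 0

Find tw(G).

A width-3 tree decomposition is:
Bags: B1 = {2, 4, 7, 9}  B2 = {2, 7, 8, 9}  B3 = {2, 3, 4, 7}  B4 = {2, 5, 7, 9}  B5 = {5, 6, 7, 9}  B6 = {1, 2, 4, 7}  B7 = {2, 4, 7, 10}
Tree: B1–B2, B1–B3, B1–B4, B4–B5, B3–B6, B3–B7
Each bag holds 4 vertices, so the decomposition has width 3, which upper-bounds the treewidth. For the lower bound, the 4 vertices {2, 7, 8, 9} are pairwise adjacent, and any tree decomposition puts a clique entirely inside one bag — forcing width ≥ 3. Therefore the treewidth is 3.

3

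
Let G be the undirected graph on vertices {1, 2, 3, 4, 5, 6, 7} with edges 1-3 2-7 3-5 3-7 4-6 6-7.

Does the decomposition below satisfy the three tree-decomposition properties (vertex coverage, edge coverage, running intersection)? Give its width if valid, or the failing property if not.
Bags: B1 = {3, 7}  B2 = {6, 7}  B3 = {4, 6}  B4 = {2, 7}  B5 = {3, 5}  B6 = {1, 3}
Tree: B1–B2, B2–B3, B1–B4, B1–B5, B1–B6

Every vertex of G appears in some bag (union = {1, 2, 3, 4, 5, 6, 7}); every edge is covered by a bag; and for each vertex v the set of bags containing v is connected in the bag tree. The decomposition is therefore valid. The largest bag has 2 vertices, so the width is 1.

Yes; width 1.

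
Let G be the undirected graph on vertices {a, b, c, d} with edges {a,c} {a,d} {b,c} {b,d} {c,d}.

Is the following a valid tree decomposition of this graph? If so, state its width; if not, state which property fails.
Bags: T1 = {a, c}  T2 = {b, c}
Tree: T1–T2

No — vertex d appears in no bag.

A tree decomposition must satisfy three properties: every vertex lies in some bag; for every edge, both endpoints lie together in some bag; and for every vertex, the bags containing it form a connected subtree. Here vertex d appears in no bag, so the decomposition is invalid.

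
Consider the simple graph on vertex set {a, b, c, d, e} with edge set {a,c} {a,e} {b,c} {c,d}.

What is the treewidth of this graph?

1

A width-1 tree decomposition is:
Bags: B1 = {c, d}  B2 = {a, c}  B3 = {b, c}  B4 = {a, e}
Tree: B1–B2, B2–B3, B2–B4
Each bag holds 2 vertices, so the decomposition has width 1, which upper-bounds the treewidth. G has an edge, so its treewidth is at least 1. The upper and lower bounds meet at 1, so that is the treewidth.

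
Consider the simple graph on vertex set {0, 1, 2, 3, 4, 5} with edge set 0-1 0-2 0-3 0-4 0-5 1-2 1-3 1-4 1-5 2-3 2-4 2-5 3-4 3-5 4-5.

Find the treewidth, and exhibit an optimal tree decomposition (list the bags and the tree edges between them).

Treewidth 5.
Bags: B1 = {0, 1, 2, 3, 4, 5}
Tree: (single bag)

With just one bag of size 6, the width is 6 − 1 = 5, so tw(G) ≤ 5. On the other hand G contains the 6-clique {0, 1, 2, 3, 4, 5}. A clique must lie in a single bag of any decomposition, so no decomposition can have width below 5. Combining the bounds, tw(G) = 5.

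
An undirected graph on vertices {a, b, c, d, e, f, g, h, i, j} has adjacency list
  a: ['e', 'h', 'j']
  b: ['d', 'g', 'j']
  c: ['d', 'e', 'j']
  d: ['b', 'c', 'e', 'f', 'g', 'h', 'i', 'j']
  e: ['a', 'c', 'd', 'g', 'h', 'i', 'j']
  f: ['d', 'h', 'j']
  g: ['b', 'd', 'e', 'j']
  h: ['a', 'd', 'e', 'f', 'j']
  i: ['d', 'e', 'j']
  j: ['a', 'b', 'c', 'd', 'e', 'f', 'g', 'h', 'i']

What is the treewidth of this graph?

A width-3 tree decomposition is:
Bags: B1 = {d, f, h, j}  B2 = {d, e, h, j}  B3 = {d, e, i, j}  B4 = {a, e, h, j}  B5 = {c, d, e, j}  B6 = {d, e, g, j}  B7 = {b, d, g, j}
Tree: B1–B2, B2–B3, B2–B4, B3–B5, B5–B6, B6–B7
Each bag holds 4 vertices, so the decomposition has width 3, which upper-bounds the treewidth. On the other hand G contains the 4-clique {d, e, g, j}. A clique must lie in a single bag of any decomposition, so no decomposition can have width below 3. Hence tw(G) = 3 exactly.

3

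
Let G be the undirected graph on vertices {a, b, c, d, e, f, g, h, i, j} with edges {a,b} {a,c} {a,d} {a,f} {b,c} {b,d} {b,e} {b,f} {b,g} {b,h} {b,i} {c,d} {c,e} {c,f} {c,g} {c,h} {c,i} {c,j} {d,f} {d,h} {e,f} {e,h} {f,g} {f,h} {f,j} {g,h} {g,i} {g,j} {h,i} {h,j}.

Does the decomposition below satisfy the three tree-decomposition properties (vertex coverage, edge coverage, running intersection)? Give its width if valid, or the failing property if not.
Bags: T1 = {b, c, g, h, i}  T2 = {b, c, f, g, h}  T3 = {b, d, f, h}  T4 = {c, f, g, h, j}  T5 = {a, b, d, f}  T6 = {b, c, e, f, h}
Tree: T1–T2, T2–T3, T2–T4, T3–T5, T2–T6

No — edge (c,d) lies in no bag.

A tree decomposition must satisfy three properties: every vertex lies in some bag; for every edge, both endpoints lie together in some bag; and for every vertex, the bags containing it form a connected subtree. Here edge (c,d) lies in no bag, so the decomposition is invalid.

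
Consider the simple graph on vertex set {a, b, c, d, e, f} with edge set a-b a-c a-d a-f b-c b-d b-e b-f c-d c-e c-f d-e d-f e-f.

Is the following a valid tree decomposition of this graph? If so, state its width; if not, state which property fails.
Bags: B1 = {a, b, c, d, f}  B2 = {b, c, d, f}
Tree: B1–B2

No — vertex e appears in no bag.

A tree decomposition must satisfy three properties: every vertex lies in some bag; for every edge, both endpoints lie together in some bag; and for every vertex, the bags containing it form a connected subtree. Here vertex e appears in no bag, so the decomposition is invalid.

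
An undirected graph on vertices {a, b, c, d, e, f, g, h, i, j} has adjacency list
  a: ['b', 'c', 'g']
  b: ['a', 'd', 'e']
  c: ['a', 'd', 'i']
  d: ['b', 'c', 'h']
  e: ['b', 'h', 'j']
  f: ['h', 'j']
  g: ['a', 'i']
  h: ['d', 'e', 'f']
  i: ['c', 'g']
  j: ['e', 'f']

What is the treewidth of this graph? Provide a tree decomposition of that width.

Treewidth 2.
One optimal decomposition is:
Bags: B1 = {e, f, j}  B2 = {e, f, h}  B3 = {b, e, h}  B4 = {b, d, h}  B5 = {a, b, d}  B6 = {a, c, d}  B7 = {a, c, g}  B8 = {c, g, i}
Tree: B1–B2, B2–B3, B3–B4, B4–B5, B5–B6, B6–B7, B7–B8

Every bag has size at most 3, so the width is 3 − 1 = 2 and tw(G) ≤ 2. The edges j–f–h–e–j form a cycle, so G is not a tree and its treewidth is at least 2. Combining the bounds, tw(G) = 2.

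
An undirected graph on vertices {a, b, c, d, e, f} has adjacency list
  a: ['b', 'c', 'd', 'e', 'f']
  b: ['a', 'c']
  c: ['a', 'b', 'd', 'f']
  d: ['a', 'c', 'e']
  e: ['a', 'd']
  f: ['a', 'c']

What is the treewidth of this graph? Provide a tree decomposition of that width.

The largest bag has 3 vertices, giving width 2; this decomposition certifies tw(G) ≤ 2. Conversely, {a, d, e} is a clique of size 3, and the vertices of any clique must share a bag in every tree decomposition; so some bag has ≥ 3 vertices and tw(G) ≥ 2. Hence tw(G) = 2 exactly.

Treewidth 2.
One such decomposition:
Bags: B1 = {a, d, e}  B2 = {a, c, d}  B3 = {a, b, c}  B4 = {a, c, f}
Tree: B1–B2, B2–B3, B3–B4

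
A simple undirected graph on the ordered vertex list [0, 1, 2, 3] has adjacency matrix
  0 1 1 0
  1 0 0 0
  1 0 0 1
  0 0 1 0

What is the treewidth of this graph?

1

A width-1 tree decomposition is:
Bags: B1 = {0, 1}  B2 = {0, 2}  B3 = {2, 3}
Tree: B1–B2, B2–B3
Each bag holds 2 vertices, so the decomposition has width 1, which upper-bounds the treewidth. Any graph with an edge has treewidth ≥ 1, and G has the edge 0–1. Therefore the treewidth is 1.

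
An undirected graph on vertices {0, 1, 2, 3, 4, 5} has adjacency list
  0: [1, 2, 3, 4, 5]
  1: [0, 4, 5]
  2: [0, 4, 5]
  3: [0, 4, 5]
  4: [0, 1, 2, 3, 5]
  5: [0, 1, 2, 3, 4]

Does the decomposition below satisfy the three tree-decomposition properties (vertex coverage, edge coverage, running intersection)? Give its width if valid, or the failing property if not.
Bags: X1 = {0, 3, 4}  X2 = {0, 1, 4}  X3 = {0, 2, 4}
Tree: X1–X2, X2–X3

No — vertex 5 appears in no bag.

A tree decomposition must satisfy three properties: every vertex lies in some bag; for every edge, both endpoints lie together in some bag; and for every vertex, the bags containing it form a connected subtree. Here vertex 5 appears in no bag, so the decomposition is invalid.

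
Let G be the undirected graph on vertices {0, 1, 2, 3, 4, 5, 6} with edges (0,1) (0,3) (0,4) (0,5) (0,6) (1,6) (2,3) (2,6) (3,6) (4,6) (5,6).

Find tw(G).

2

A width-2 tree decomposition is:
Bags: B1 = {0, 5, 6}  B2 = {0, 3, 6}  B3 = {0, 1, 6}  B4 = {2, 3, 6}  B5 = {0, 4, 6}
Tree: B1–B2, B2–B3, B2–B4, B2–B5
The largest bag has 3 vertices, giving width 2; this decomposition certifies tw(G) ≤ 2. On the other hand G contains the 3-clique {0, 1, 6}. A clique must lie in a single bag of any decomposition, so no decomposition can have width below 2. Hence tw(G) = 2 exactly.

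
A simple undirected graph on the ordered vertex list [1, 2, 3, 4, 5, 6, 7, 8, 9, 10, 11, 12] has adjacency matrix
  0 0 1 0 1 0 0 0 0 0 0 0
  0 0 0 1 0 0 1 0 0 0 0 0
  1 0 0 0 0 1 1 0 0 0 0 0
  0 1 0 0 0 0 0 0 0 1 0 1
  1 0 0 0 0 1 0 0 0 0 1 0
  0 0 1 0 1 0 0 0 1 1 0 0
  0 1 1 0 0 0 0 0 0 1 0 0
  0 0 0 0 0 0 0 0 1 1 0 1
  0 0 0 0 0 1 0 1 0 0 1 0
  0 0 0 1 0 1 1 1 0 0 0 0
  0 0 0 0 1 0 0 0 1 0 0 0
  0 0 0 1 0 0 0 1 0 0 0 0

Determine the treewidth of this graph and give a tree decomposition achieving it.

Treewidth 3.
One optimal decomposition is:
Bags: B1 = {2, 4, 8, 12}  B2 = {2, 4, 8, 10}  B3 = {2, 7, 8, 10}  B4 = {7, 8, 9, 10}  B5 = {6, 7, 9, 10}  B6 = {3, 6, 7, 9}  B7 = {3, 6, 9, 11}  B8 = {3, 5, 6, 11}  B9 = {1, 3, 5, 11}
Tree: B1–B2, B2–B3, B3–B4, B4–B5, B5–B6, B6–B7, B7–B8, B8–B9

The largest bag has 4 vertices, giving width 3; this decomposition certifies tw(G) ≤ 3. For the lower bound: the 4 vertex sets {2,4,12}, {8}, {10}, {3,6,7,9} are disjoint, each induces a connected subgraph, and every pair is joined by at least one edge of G. Contracting each set to a single vertex therefore yields K_{4} as a minor, and since treewidth is minor-monotone, tw(G) ≥ tw(K_{4}) = 3. The upper and lower bounds meet at 3, so that is the treewidth.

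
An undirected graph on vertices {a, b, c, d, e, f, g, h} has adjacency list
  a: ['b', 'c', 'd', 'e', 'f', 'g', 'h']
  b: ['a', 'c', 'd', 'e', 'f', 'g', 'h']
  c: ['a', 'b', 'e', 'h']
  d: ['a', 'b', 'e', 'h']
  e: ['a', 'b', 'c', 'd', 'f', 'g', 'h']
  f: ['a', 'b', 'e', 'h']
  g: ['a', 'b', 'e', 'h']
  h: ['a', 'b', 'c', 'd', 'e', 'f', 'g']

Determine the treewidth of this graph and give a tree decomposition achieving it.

The largest bag has 5 vertices, giving width 4; this decomposition certifies tw(G) ≤ 4. For the lower bound, the 5 vertices {a, b, d, e, h} are pairwise adjacent, and any tree decomposition puts a clique entirely inside one bag — forcing width ≥ 4. The upper and lower bounds meet at 4, so that is the treewidth.

Treewidth 4.
One optimal decomposition is:
Bags: B1 = {a, b, e, f, h}  B2 = {a, b, c, e, h}  B3 = {a, b, d, e, h}  B4 = {a, b, e, g, h}
Tree: B1–B2, B2–B3, B3–B4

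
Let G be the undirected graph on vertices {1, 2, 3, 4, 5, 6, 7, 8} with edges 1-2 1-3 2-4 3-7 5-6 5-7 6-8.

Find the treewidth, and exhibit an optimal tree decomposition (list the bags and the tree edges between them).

Treewidth 1.
One optimal decomposition is:
Bags: B1 = {6, 8}  B2 = {5, 6}  B3 = {5, 7}  B4 = {3, 7}  B5 = {1, 3}  B6 = {1, 2}  B7 = {2, 4}
Tree: B1–B2, B2–B3, B3–B4, B4–B5, B5–B6, B6–B7

Each bag holds 2 vertices, so the decomposition has width 1, which upper-bounds the treewidth. Since G has at least one edge (e.g. 8–6), it is not an edgeless graph, so tw(G) ≥ 1. Hence tw(G) = 1 exactly.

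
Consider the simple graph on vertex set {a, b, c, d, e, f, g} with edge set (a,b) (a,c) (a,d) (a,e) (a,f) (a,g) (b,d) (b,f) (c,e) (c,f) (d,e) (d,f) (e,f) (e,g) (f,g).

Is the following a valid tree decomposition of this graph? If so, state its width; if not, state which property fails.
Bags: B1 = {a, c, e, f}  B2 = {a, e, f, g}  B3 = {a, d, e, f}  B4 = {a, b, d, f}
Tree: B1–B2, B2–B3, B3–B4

Yes; width 3.

Checking the three conditions: (i) the bags cover all of {a, b, c, d, e, f, g}; (ii) for each edge, some bag contains both endpoints; (iii) the bags containing any fixed vertex form a subtree. All hold, so the decomposition is valid with width 4 − 1 = 3.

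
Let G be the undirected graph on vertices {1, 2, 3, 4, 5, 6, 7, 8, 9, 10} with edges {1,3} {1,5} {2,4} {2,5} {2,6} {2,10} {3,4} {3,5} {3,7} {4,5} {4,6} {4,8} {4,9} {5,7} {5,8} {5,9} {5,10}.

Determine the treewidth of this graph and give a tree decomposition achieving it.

The largest bag has 3 vertices, giving width 2; this decomposition certifies tw(G) ≤ 2. For the lower bound, the 3 vertices {1, 3, 5} are pairwise adjacent, and any tree decomposition puts a clique entirely inside one bag — forcing width ≥ 2. The upper and lower bounds meet at 2, so that is the treewidth.

Treewidth 2.
One optimal decomposition is:
Bags: B1 = {2, 4, 5}  B2 = {4, 5, 8}  B3 = {3, 4, 5}  B4 = {2, 5, 10}  B5 = {1, 3, 5}  B6 = {4, 5, 9}  B7 = {2, 4, 6}  B8 = {3, 5, 7}
Tree: B1–B2, B2–B3, B1–B4, B3–B5, B3–B6, B1–B7, B5–B8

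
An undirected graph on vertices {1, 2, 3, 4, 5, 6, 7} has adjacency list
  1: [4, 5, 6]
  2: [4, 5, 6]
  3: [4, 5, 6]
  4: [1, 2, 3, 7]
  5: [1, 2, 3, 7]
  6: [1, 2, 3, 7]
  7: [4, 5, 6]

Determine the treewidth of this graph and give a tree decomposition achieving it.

Treewidth 3.
Bags: B1 = {1, 4, 5, 6}  B2 = {4, 5, 6, 7}  B3 = {2, 4, 5, 6}  B4 = {3, 4, 5, 6}
Tree: B1–B2, B2–B3, B3–B4

The largest bag has 4 vertices, giving width 3; this decomposition certifies tw(G) ≤ 3. For the lower bound: the 4 vertex sets {1,6}, {5,7}, {4}, {2} are disjoint, each induces a connected subgraph, and every pair is joined by at least one edge of G. Contracting each set to a single vertex therefore yields K_{4} as a minor, and since treewidth is minor-monotone, tw(G) ≥ tw(K_{4}) = 3. Combining the bounds, tw(G) = 3.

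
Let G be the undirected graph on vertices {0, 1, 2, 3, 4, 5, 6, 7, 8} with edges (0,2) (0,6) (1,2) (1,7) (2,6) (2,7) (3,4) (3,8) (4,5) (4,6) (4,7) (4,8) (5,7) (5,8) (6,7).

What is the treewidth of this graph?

A width-2 tree decomposition is:
Bags: B1 = {4, 6, 7}  B2 = {2, 6, 7}  B3 = {4, 5, 7}  B4 = {0, 2, 6}  B5 = {1, 2, 7}  B6 = {4, 5, 8}  B7 = {3, 4, 8}
Tree: B1–B2, B1–B3, B2–B4, B2–B5, B3–B6, B6–B7
Every bag has size at most 3, so the width is 3 − 1 = 2 and tw(G) ≤ 2. On the other hand G contains the 3-clique {0, 2, 6}. A clique must lie in a single bag of any decomposition, so no decomposition can have width below 2. Therefore the treewidth is 2.

2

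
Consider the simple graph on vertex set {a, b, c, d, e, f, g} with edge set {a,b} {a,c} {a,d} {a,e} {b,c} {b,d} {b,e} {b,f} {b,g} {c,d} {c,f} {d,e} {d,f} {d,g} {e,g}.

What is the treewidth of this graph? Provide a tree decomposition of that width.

Every bag has size at most 4, so the width is 4 − 1 = 3 and tw(G) ≤ 3. For the lower bound, the 4 vertices {b, d, e, g} are pairwise adjacent, and any tree decomposition puts a clique entirely inside one bag — forcing width ≥ 3. Hence tw(G) = 3 exactly.

Treewidth 3.
One optimal decomposition is:
Bags: B1 = {a, b, c, d}  B2 = {a, b, d, e}  B3 = {b, c, d, f}  B4 = {b, d, e, g}
Tree: B1–B2, B1–B3, B2–B4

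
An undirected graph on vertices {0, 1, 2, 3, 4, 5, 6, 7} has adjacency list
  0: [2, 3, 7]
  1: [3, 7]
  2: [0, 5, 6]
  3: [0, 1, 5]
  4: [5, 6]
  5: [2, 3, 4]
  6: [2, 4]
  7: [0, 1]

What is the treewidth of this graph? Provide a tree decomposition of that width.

Treewidth 2.
One such decomposition:
Bags: B1 = {4, 5, 6}  B2 = {2, 5, 6}  B3 = {2, 3, 5}  B4 = {0, 2, 3}  B5 = {0, 1, 3}  B6 = {0, 1, 7}
Tree: B1–B2, B2–B3, B3–B4, B4–B5, B5–B6

Every bag has size at most 3, so the width is 3 − 1 = 2 and tw(G) ≤ 2. Since 4–6–2–5–4 is a cycle in G, G is not acyclic. Forests are exactly the graphs of treewidth ≤ 1, so tw(G) ≥ 2. The upper and lower bounds meet at 2, so that is the treewidth.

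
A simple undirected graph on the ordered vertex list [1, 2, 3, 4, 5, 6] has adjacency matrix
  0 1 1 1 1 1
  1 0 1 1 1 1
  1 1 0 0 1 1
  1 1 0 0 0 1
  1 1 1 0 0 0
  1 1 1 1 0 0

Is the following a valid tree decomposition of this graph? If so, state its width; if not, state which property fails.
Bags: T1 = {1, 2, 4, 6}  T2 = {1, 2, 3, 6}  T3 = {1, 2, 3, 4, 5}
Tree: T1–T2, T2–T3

A tree decomposition must satisfy three properties: every vertex lies in some bag; for every edge, both endpoints lie together in some bag; and for every vertex, the bags containing it form a connected subtree. Here bags containing vertex 4 are not connected in the tree, so the decomposition is invalid.

No — bags containing vertex 4 are not connected in the tree.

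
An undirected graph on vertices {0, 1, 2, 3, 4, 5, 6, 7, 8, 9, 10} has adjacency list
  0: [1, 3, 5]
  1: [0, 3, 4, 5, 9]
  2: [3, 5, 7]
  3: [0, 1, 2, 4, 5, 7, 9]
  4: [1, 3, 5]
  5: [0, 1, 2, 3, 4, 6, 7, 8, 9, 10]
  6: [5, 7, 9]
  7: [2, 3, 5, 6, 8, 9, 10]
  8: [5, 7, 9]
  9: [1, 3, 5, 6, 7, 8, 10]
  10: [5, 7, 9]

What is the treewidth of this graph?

3

A width-3 tree decomposition is:
Bags: B1 = {1, 3, 5, 9}  B2 = {1, 3, 4, 5}  B3 = {3, 5, 7, 9}  B4 = {5, 6, 7, 9}  B5 = {0, 1, 3, 5}  B6 = {2, 3, 5, 7}  B7 = {5, 7, 9, 10}  B8 = {5, 7, 8, 9}
Tree: B1–B2, B1–B3, B3–B4, B2–B5, B3–B6, B3–B7, B3–B8
Every bag has size at most 4, so the width is 4 − 1 = 3 and tw(G) ≤ 3. On the other hand G contains the 4-clique {5, 7, 8, 9}. A clique must lie in a single bag of any decomposition, so no decomposition can have width below 3. Combining the bounds, tw(G) = 3.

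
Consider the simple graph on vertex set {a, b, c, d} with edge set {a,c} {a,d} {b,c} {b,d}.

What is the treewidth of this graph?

A width-2 tree decomposition is:
Bags: B1 = {a, b, c}  B2 = {a, b, d}
Tree: B1–B2
The largest bag has 3 vertices, giving width 2; this decomposition certifies tw(G) ≤ 2. The edges b–c–a–d–b form a cycle, so G is not a tree and its treewidth is at least 2. Hence tw(G) = 2 exactly.

2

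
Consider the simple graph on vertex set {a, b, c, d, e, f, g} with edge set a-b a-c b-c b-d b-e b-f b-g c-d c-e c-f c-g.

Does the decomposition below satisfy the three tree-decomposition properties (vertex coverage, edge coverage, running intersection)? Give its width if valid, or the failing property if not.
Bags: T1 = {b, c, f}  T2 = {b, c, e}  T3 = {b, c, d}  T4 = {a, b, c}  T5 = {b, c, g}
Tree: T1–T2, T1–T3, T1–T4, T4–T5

Checking the three conditions: (i) the bags cover all of {a, b, c, d, e, f, g}; (ii) for each edge, some bag contains both endpoints; (iii) the bags containing any fixed vertex form a subtree. All hold, so the decomposition is valid with width 3 − 1 = 2.

Yes; width 2.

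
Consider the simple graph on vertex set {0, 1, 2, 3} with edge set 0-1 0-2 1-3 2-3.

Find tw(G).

A width-2 tree decomposition is:
Bags: B1 = {0, 2, 3}  B2 = {0, 1, 3}
Tree: B1–B2
Every bag has size at most 3, so the width is 3 − 1 = 2 and tw(G) ≤ 2. Since 3–2–0–1–3 is a cycle in G, G is not acyclic. Forests are exactly the graphs of treewidth ≤ 1, so tw(G) ≥ 2. The upper and lower bounds meet at 2, so that is the treewidth.

2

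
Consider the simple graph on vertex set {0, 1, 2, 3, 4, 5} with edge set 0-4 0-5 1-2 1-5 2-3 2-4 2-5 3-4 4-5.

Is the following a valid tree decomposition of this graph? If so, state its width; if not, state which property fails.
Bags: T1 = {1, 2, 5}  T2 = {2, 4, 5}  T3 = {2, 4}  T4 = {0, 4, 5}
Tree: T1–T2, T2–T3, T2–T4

No — vertex 3 appears in no bag.

A tree decomposition must satisfy three properties: every vertex lies in some bag; for every edge, both endpoints lie together in some bag; and for every vertex, the bags containing it form a connected subtree. Here vertex 3 appears in no bag, so the decomposition is invalid.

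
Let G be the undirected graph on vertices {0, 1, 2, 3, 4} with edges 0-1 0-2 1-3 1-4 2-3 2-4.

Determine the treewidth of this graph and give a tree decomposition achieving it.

Treewidth 2.
Bags: B1 = {0, 1, 2}  B2 = {1, 2, 4}  B3 = {1, 2, 3}
Tree: B1–B2, B2–B3

Each bag holds 3 vertices, so the decomposition has width 2, which upper-bounds the treewidth. The edges 0–2–4–1–0 form a cycle, so G is not a tree and its treewidth is at least 2. The upper and lower bounds meet at 2, so that is the treewidth.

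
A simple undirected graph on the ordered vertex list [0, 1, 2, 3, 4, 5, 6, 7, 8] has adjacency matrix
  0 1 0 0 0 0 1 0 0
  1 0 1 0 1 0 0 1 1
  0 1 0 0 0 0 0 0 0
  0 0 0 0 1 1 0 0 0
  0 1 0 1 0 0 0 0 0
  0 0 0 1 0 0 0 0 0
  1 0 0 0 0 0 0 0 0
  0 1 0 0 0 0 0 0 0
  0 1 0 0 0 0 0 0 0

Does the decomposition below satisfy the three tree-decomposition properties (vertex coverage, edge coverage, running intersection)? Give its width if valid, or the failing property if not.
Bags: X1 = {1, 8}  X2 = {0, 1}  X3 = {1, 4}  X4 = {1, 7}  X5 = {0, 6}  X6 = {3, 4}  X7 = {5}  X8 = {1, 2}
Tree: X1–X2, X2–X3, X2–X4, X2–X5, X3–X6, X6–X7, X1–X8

A tree decomposition must satisfy three properties: every vertex lies in some bag; for every edge, both endpoints lie together in some bag; and for every vertex, the bags containing it form a connected subtree. Here edge (3,5) lies in no bag, so the decomposition is invalid.

No — edge (3,5) lies in no bag.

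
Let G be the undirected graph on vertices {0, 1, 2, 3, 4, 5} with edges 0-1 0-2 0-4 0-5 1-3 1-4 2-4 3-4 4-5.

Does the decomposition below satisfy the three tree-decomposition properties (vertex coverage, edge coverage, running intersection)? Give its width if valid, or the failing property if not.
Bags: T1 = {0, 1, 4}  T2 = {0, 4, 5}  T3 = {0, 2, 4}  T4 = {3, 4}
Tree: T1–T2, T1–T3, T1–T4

No — edge (1,3) lies in no bag.

A tree decomposition must satisfy three properties: every vertex lies in some bag; for every edge, both endpoints lie together in some bag; and for every vertex, the bags containing it form a connected subtree. Here edge (1,3) lies in no bag, so the decomposition is invalid.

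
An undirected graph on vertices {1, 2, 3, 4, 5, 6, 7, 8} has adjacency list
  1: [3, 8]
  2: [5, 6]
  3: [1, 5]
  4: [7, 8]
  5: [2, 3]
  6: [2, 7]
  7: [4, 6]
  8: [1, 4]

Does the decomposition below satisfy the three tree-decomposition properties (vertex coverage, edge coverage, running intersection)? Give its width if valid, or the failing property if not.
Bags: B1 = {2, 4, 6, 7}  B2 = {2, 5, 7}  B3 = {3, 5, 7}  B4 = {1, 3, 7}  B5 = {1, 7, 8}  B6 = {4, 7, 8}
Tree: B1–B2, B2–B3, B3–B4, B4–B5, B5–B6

A tree decomposition must satisfy three properties: every vertex lies in some bag; for every edge, both endpoints lie together in some bag; and for every vertex, the bags containing it form a connected subtree. Here bags containing vertex 4 are not connected in the tree, so the decomposition is invalid.

No — bags containing vertex 4 are not connected in the tree.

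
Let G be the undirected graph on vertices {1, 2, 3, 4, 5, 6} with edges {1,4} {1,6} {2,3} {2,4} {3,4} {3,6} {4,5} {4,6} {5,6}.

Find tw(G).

A width-2 tree decomposition is:
Bags: B1 = {4, 5, 6}  B2 = {3, 4, 6}  B3 = {1, 4, 6}  B4 = {2, 3, 4}
Tree: B1–B2, B2–B3, B2–B4
Every bag has size at most 3, so the width is 3 − 1 = 2 and tw(G) ≤ 2. Conversely, {2, 3, 4} is a clique of size 3, and the vertices of any clique must share a bag in every tree decomposition; so some bag has ≥ 3 vertices and tw(G) ≥ 2. Combining the bounds, tw(G) = 2.

2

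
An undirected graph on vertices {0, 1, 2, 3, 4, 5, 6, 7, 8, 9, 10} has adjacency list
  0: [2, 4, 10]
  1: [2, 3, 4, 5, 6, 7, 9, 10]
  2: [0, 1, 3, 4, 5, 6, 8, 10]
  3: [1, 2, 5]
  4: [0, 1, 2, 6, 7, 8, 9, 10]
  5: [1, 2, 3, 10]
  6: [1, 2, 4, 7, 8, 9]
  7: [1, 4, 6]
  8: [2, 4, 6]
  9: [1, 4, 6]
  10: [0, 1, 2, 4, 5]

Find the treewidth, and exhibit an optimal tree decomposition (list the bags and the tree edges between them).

Treewidth 3.
One optimal decomposition is:
Bags: B1 = {1, 4, 6, 9}  B2 = {1, 2, 4, 6}  B3 = {1, 2, 4, 10}  B4 = {1, 2, 5, 10}  B5 = {0, 2, 4, 10}  B6 = {1, 2, 3, 5}  B7 = {1, 4, 6, 7}  B8 = {2, 4, 6, 8}
Tree: B1–B2, B2–B3, B3–B4, B3–B5, B4–B6, B1–B7, B2–B8

The largest bag has 4 vertices, giving width 3; this decomposition certifies tw(G) ≤ 3. On the other hand G contains the 4-clique {0, 2, 4, 10}. A clique must lie in a single bag of any decomposition, so no decomposition can have width below 3. The upper and lower bounds meet at 3, so that is the treewidth.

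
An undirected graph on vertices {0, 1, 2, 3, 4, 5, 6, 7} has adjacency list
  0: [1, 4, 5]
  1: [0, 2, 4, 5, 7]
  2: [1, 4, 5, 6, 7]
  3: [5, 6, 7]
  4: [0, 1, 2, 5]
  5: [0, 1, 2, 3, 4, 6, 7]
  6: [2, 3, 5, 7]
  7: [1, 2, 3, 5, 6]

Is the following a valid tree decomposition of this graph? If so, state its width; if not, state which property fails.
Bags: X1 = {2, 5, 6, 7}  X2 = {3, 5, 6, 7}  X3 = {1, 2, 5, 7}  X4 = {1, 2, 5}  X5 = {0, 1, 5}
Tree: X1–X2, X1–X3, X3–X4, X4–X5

No — vertex 4 appears in no bag.

A tree decomposition must satisfy three properties: every vertex lies in some bag; for every edge, both endpoints lie together in some bag; and for every vertex, the bags containing it form a connected subtree. Here vertex 4 appears in no bag, so the decomposition is invalid.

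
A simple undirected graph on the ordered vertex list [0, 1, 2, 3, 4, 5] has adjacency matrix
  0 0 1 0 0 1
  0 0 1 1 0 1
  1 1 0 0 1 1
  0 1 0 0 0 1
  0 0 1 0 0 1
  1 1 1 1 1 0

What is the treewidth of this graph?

2

A width-2 tree decomposition is:
Bags: B1 = {1, 2, 5}  B2 = {2, 4, 5}  B3 = {0, 2, 5}  B4 = {1, 3, 5}
Tree: B1–B2, B1–B3, B1–B4
The largest bag has 3 vertices, giving width 2; this decomposition certifies tw(G) ≤ 2. Conversely, {0, 2, 5} is a clique of size 3, and the vertices of any clique must share a bag in every tree decomposition; so some bag has ≥ 3 vertices and tw(G) ≥ 2. Hence tw(G) = 2 exactly.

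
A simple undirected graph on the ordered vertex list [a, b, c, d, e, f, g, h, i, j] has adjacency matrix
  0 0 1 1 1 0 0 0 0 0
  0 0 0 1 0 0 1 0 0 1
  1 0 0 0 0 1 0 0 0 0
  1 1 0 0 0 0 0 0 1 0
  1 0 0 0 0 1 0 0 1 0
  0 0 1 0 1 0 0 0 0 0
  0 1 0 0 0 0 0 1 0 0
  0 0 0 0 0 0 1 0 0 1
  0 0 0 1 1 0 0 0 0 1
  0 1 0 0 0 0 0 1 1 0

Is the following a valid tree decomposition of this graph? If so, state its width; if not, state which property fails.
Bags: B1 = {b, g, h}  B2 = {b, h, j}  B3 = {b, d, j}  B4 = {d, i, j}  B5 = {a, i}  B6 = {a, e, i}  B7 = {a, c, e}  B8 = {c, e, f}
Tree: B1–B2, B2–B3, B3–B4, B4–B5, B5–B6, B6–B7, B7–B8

No — edge (d,a) lies in no bag.

A tree decomposition must satisfy three properties: every vertex lies in some bag; for every edge, both endpoints lie together in some bag; and for every vertex, the bags containing it form a connected subtree. Here edge (d,a) lies in no bag, so the decomposition is invalid.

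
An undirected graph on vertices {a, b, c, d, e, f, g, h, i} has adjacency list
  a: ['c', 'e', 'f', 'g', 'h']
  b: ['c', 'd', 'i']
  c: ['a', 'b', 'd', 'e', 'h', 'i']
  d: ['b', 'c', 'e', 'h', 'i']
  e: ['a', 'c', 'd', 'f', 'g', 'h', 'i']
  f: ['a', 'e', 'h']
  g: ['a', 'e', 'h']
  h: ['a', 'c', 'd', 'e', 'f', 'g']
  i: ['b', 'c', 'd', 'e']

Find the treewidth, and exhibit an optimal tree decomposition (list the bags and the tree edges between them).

Treewidth 3.
One such decomposition:
Bags: B1 = {a, c, e, h}  B2 = {c, d, e, h}  B3 = {a, e, f, h}  B4 = {c, d, e, i}  B5 = {b, c, d, i}  B6 = {a, e, g, h}
Tree: B1–B2, B1–B3, B2–B4, B4–B5, B1–B6

The largest bag has 4 vertices, giving width 3; this decomposition certifies tw(G) ≤ 3. For the lower bound, the 4 vertices {c, d, e, h} are pairwise adjacent, and any tree decomposition puts a clique entirely inside one bag — forcing width ≥ 3. Hence tw(G) = 3 exactly.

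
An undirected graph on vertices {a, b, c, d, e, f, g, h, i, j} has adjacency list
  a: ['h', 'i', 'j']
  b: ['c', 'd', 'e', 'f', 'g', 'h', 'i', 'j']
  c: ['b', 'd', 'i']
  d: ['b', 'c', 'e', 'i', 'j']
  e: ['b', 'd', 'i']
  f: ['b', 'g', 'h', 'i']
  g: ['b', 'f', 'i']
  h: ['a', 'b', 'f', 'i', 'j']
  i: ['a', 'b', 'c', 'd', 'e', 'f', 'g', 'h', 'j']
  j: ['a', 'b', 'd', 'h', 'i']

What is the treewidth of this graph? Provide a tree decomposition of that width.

Each bag holds 4 vertices, so the decomposition has width 3, which upper-bounds the treewidth. Conversely, {a, h, i, j} is a clique of size 4, and the vertices of any clique must share a bag in every tree decomposition; so some bag has ≥ 4 vertices and tw(G) ≥ 3. Combining the bounds, tw(G) = 3.

Treewidth 3.
Bags: B1 = {b, f, g, i}  B2 = {b, f, h, i}  B3 = {b, h, i, j}  B4 = {b, d, i, j}  B5 = {b, d, e, i}  B6 = {b, c, d, i}  B7 = {a, h, i, j}
Tree: B1–B2, B2–B3, B3–B4, B4–B5, B4–B6, B3–B7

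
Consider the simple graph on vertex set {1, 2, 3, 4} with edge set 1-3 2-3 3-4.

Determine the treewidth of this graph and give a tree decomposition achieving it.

Treewidth 1.
One such decomposition:
Bags: B1 = {2, 3}  B2 = {1, 3}  B3 = {3, 4}
Tree: B1–B2, B1–B3

Every bag has size at most 2, so the width is 2 − 1 = 1 and tw(G) ≤ 1. Since G has at least one edge (e.g. 2–3), it is not an edgeless graph, so tw(G) ≥ 1. Hence tw(G) = 1 exactly.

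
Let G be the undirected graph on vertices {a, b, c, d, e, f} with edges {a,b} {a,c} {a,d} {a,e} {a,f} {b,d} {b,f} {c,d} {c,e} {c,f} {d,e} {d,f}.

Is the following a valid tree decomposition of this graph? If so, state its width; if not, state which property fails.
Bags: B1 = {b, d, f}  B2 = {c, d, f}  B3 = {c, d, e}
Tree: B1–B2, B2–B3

A tree decomposition must satisfy three properties: every vertex lies in some bag; for every edge, both endpoints lie together in some bag; and for every vertex, the bags containing it form a connected subtree. Here vertex a appears in no bag, so the decomposition is invalid.

No — vertex a appears in no bag.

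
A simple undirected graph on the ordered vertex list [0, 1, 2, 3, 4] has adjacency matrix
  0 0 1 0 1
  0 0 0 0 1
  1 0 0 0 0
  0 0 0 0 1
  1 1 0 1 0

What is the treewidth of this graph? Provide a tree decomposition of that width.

Treewidth 1.
Bags: B1 = {1, 4}  B2 = {3, 4}  B3 = {0, 4}  B4 = {0, 2}
Tree: B1–B2, B2–B3, B3–B4

Every bag has size at most 2, so the width is 2 − 1 = 1 and tw(G) ≤ 1. G has an edge, so its treewidth is at least 1. Therefore the treewidth is 1.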